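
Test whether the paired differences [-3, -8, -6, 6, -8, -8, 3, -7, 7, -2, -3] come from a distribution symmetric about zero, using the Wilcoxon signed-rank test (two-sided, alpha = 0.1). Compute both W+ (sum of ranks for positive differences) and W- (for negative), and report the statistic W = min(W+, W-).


Step 1: Drop any zero differences (none here) and take |d_i|.
|d| = [3, 8, 6, 6, 8, 8, 3, 7, 7, 2, 3]
Step 2: Midrank |d_i| (ties get averaged ranks).
ranks: |3|->3, |8|->10, |6|->5.5, |6|->5.5, |8|->10, |8|->10, |3|->3, |7|->7.5, |7|->7.5, |2|->1, |3|->3
Step 3: Attach original signs; sum ranks with positive sign and with negative sign.
W+ = 5.5 + 3 + 7.5 = 16
W- = 3 + 10 + 5.5 + 10 + 10 + 7.5 + 1 + 3 = 50
(Check: W+ + W- = 66 should equal n(n+1)/2 = 66.)
Step 4: Test statistic W = min(W+, W-) = 16.
Step 5: Ties in |d|, so use the tie-corrected normal approximation.
        E[W] = n(n+1)/4 = 11*12/4 = 33.
        Tie groups: |d|=3 (t=3), |d|=6 (t=2), |d|=7 (t=2), |d|=8 (t=3); sum(t^3 - t) = 60.
        Var[W] = n(n+1)(2n+1)/24 - sum(t^3-t)/48 = 3036/24 - 60/48 = 125.25.
        z = (W - E[W]) / sqrt(Var[W]) = (16 - 33) / 11.1915 = -1.5190.
        Two-sided p = 2*Phi(z) = 0.128760.
Step 6: alpha = 0.1. fail to reject H0.

W+ = 16, W- = 50, W = min = 16, p = 0.128760, fail to reject H0.


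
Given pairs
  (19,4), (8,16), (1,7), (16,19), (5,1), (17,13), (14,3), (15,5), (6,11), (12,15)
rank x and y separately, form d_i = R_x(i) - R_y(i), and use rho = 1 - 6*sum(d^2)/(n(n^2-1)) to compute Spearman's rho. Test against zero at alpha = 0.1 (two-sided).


Step 1: Rank x and y separately (midranks; no ties here).
rank(x): 19->10, 8->4, 1->1, 16->8, 5->2, 17->9, 14->6, 15->7, 6->3, 12->5
rank(y): 4->3, 16->9, 7->5, 19->10, 1->1, 13->7, 3->2, 5->4, 11->6, 15->8
Step 2: d_i = R_x(i) - R_y(i); compute d_i^2.
  (10-3)^2=49, (4-9)^2=25, (1-5)^2=16, (8-10)^2=4, (2-1)^2=1, (9-7)^2=4, (6-2)^2=16, (7-4)^2=9, (3-6)^2=9, (5-8)^2=9
sum(d^2) = 142.
Step 3: rho = 1 - 6*142 / (10*(10^2 - 1)) = 1 - 852/990 = 0.139394.
Step 4: Under H0, t = rho * sqrt((n-2)/(1-rho^2)) = 0.3982 ~ t(8).
Step 5: Two-sided p-value from the t-distribution with 8 df = 0.700932.
Step 6: alpha = 0.1. fail to reject H0.

rho = 0.1394, p = 0.700932, fail to reject H0 at alpha = 0.1.


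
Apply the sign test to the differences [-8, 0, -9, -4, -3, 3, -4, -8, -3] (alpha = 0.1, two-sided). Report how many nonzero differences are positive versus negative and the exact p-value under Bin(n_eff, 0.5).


Step 1: Discard zero differences. Original n = 9; n_eff = number of nonzero differences = 8.
Nonzero differences (with sign): -8, -9, -4, -3, +3, -4, -8, -3
Step 2: Count signs: positive = 1, negative = 7.
Step 3: Under H0: P(positive) = 0.5, so the number of positives S ~ Bin(8, 0.5).
Step 4: Two-sided exact p-value = sum of Bin(8,0.5) probabilities at or below the observed probability = 0.070312.
Step 5: alpha = 0.1. reject H0.

n_eff = 8, pos = 1, neg = 7, p = 0.070312, reject H0.


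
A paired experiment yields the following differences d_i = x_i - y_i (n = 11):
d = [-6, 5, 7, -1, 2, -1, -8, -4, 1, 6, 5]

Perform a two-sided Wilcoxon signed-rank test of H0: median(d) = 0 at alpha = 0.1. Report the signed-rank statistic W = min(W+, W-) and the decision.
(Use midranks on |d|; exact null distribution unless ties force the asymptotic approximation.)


Step 1: Drop any zero differences (none here) and take |d_i|.
|d| = [6, 5, 7, 1, 2, 1, 8, 4, 1, 6, 5]
Step 2: Midrank |d_i| (ties get averaged ranks).
ranks: |6|->8.5, |5|->6.5, |7|->10, |1|->2, |2|->4, |1|->2, |8|->11, |4|->5, |1|->2, |6|->8.5, |5|->6.5
Step 3: Attach original signs; sum ranks with positive sign and with negative sign.
W+ = 6.5 + 10 + 4 + 2 + 8.5 + 6.5 = 37.5
W- = 8.5 + 2 + 2 + 11 + 5 = 28.5
(Check: W+ + W- = 66 should equal n(n+1)/2 = 66.)
Step 4: Test statistic W = min(W+, W-) = 28.5.
Step 5: Ties in |d|, so use the tie-corrected normal approximation.
        E[W] = n(n+1)/4 = 11*12/4 = 33.
        Tie groups: |d|=1 (t=3), |d|=5 (t=2), |d|=6 (t=2); sum(t^3 - t) = 36.
        Var[W] = n(n+1)(2n+1)/24 - sum(t^3-t)/48 = 3036/24 - 36/48 = 125.75.
        z = (W - E[W]) / sqrt(Var[W]) = (28.5 - 33) / 11.2138 = -0.4013.
        Two-sided p = 2*Phi(z) = 0.688207.
Step 6: alpha = 0.1. fail to reject H0.

W+ = 37.5, W- = 28.5, W = min = 28.5, p = 0.688207, fail to reject H0.


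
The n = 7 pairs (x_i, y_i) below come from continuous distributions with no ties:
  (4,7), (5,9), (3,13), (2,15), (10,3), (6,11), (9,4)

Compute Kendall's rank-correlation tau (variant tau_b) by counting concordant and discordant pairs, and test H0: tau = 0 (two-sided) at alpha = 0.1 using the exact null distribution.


Step 1: Enumerate the 21 unordered pairs (i,j) with i<j and classify each by sign(x_j-x_i) * sign(y_j-y_i).
  (1,2):dx=+1,dy=+2->C; (1,3):dx=-1,dy=+6->D; (1,4):dx=-2,dy=+8->D; (1,5):dx=+6,dy=-4->D
  (1,6):dx=+2,dy=+4->C; (1,7):dx=+5,dy=-3->D; (2,3):dx=-2,dy=+4->D; (2,4):dx=-3,dy=+6->D
  (2,5):dx=+5,dy=-6->D; (2,6):dx=+1,dy=+2->C; (2,7):dx=+4,dy=-5->D; (3,4):dx=-1,dy=+2->D
  (3,5):dx=+7,dy=-10->D; (3,6):dx=+3,dy=-2->D; (3,7):dx=+6,dy=-9->D; (4,5):dx=+8,dy=-12->D
  (4,6):dx=+4,dy=-4->D; (4,7):dx=+7,dy=-11->D; (5,6):dx=-4,dy=+8->D; (5,7):dx=-1,dy=+1->D
  (6,7):dx=+3,dy=-7->D
Step 2: C = 3, D = 18, total pairs = 21.
Step 3: tau = (C - D)/(n(n-1)/2) = (3 - 18)/21 = -0.714286.
Step 4: Exact two-sided p-value (enumerate n! = 5040 permutations of y under H0): p = 0.030159.
Step 5: alpha = 0.1. reject H0.

tau_b = -0.7143 (C=3, D=18), p = 0.030159, reject H0.


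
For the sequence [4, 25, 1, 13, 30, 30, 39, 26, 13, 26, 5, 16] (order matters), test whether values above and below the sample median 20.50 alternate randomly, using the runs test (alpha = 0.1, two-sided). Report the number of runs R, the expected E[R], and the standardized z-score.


Step 1: Compute median = 20.50; label A = above, B = below.
Labels in order: BABBAAAABABB  (n_A = 6, n_B = 6)
Step 2: Count runs R = 7.
Step 3: Under H0 (random ordering), E[R] = 2*n_A*n_B/(n_A+n_B) + 1 = 2*6*6/12 + 1 = 7.0000.
        Var[R] = 2*n_A*n_B*(2*n_A*n_B - n_A - n_B) / ((n_A+n_B)^2 * (n_A+n_B-1)) = 4320/1584 = 2.7273.
        SD[R] = 1.6514.
Step 4: R = E[R], so z = 0 with no continuity correction.
Step 5: Two-sided p-value via normal approximation = 2*(1 - Phi(|z|)) = 1.000000.
Step 6: alpha = 0.1. fail to reject H0.

R = 7, z = 0.0000, p = 1.000000, fail to reject H0.


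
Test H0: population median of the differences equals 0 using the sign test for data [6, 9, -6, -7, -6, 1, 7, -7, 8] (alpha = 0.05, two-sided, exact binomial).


Step 1: Discard zero differences. Original n = 9; n_eff = number of nonzero differences = 9.
Nonzero differences (with sign): +6, +9, -6, -7, -6, +1, +7, -7, +8
Step 2: Count signs: positive = 5, negative = 4.
Step 3: Under H0: P(positive) = 0.5, so the number of positives S ~ Bin(9, 0.5).
Step 4: Two-sided exact p-value = sum of Bin(9,0.5) probabilities at or below the observed probability = 1.000000.
Step 5: alpha = 0.05. fail to reject H0.

n_eff = 9, pos = 5, neg = 4, p = 1.000000, fail to reject H0.


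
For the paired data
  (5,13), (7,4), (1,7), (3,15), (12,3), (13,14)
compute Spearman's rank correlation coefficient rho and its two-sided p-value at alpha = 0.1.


Step 1: Rank x and y separately (midranks; no ties here).
rank(x): 5->3, 7->4, 1->1, 3->2, 12->5, 13->6
rank(y): 13->4, 4->2, 7->3, 15->6, 3->1, 14->5
Step 2: d_i = R_x(i) - R_y(i); compute d_i^2.
  (3-4)^2=1, (4-2)^2=4, (1-3)^2=4, (2-6)^2=16, (5-1)^2=16, (6-5)^2=1
sum(d^2) = 42.
Step 3: rho = 1 - 6*42 / (6*(6^2 - 1)) = 1 - 252/210 = -0.200000.
Step 4: Under H0, t = rho * sqrt((n-2)/(1-rho^2)) = -0.4082 ~ t(4).
Step 5: Two-sided p-value from the t-distribution with 4 df = 0.704000.
Step 6: alpha = 0.1. fail to reject H0.

rho = -0.2000, p = 0.704000, fail to reject H0 at alpha = 0.1.


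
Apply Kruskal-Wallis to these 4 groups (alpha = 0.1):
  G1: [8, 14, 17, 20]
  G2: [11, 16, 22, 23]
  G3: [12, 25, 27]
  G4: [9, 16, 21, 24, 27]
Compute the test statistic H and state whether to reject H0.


Step 1: Combine all N = 16 observations and assign midranks.
sorted (value, group, rank): (8,G1,1), (9,G4,2), (11,G2,3), (12,G3,4), (14,G1,5), (16,G2,6.5), (16,G4,6.5), (17,G1,8), (20,G1,9), (21,G4,10), (22,G2,11), (23,G2,12), (24,G4,13), (25,G3,14), (27,G3,15.5), (27,G4,15.5)
Step 2: Sum ranks within each group.
R_1 = 23 (n_1 = 4)
R_2 = 32.5 (n_2 = 4)
R_3 = 33.5 (n_3 = 3)
R_4 = 47 (n_4 = 5)
Step 3: H = 12/(N(N+1)) * sum(R_i^2/n_i) - 3(N+1)
     = 12/(16*17) * (23^2/4 + 32.5^2/4 + 33.5^2/3 + 47^2/5) - 3*17
     = 0.044118 * 1212.2 - 51
     = 2.479228.
Step 4: Ties present; correction factor C = 1 - 12/(16^3 - 16) = 0.997059. Corrected H = 2.479228 / 0.997059 = 2.486541.
Step 5: Under H0, H ~ chi^2(3); p-value = 0.477728.
Step 6: alpha = 0.1. fail to reject H0.

H = 2.4865, df = 3, p = 0.477728, fail to reject H0.


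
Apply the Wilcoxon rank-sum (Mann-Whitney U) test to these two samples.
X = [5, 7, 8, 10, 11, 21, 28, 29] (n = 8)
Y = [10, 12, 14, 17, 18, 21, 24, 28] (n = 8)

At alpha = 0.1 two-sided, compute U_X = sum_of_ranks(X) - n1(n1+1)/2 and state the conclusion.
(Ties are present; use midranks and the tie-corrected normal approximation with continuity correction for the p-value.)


Step 1: Combine and sort all 16 observations; assign midranks.
sorted (value, group): (5,X), (7,X), (8,X), (10,X), (10,Y), (11,X), (12,Y), (14,Y), (17,Y), (18,Y), (21,X), (21,Y), (24,Y), (28,X), (28,Y), (29,X)
ranks: 5->1, 7->2, 8->3, 10->4.5, 10->4.5, 11->6, 12->7, 14->8, 17->9, 18->10, 21->11.5, 21->11.5, 24->13, 28->14.5, 28->14.5, 29->16
Step 2: Rank sum for X: R1 = 1 + 2 + 3 + 4.5 + 6 + 11.5 + 14.5 + 16 = 58.5.
Step 3: U_X = R1 - n1(n1+1)/2 = 58.5 - 8*9/2 = 58.5 - 36 = 22.5.
       U_Y = n1*n2 - U_X = 64 - 22.5 = 41.5.
Step 4: Ties are present, so use the tie-corrected normal approximation (with continuity correction) for the p-value.
Step 5: p-value = 0.343496; compare to alpha = 0.1. fail to reject H0.

U_X = 22.5, p = 0.343496, fail to reject H0 at alpha = 0.1.


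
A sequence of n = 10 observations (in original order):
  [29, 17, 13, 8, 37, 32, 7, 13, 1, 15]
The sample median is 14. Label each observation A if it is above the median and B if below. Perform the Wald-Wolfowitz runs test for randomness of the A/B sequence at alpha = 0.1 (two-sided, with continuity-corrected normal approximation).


Step 1: Compute median = 14; label A = above, B = below.
Labels in order: AABBAABBBA  (n_A = 5, n_B = 5)
Step 2: Count runs R = 5.
Step 3: Under H0 (random ordering), E[R] = 2*n_A*n_B/(n_A+n_B) + 1 = 2*5*5/10 + 1 = 6.0000.
        Var[R] = 2*n_A*n_B*(2*n_A*n_B - n_A - n_B) / ((n_A+n_B)^2 * (n_A+n_B-1)) = 2000/900 = 2.2222.
        SD[R] = 1.4907.
Step 4: Continuity-corrected z = (R + 0.5 - E[R]) / SD[R] = (5 + 0.5 - 6.0000) / 1.4907 = -0.3354.
Step 5: Two-sided p-value via normal approximation = 2*(1 - Phi(|z|)) = 0.737316.
Step 6: alpha = 0.1. fail to reject H0.

R = 5, z = -0.3354, p = 0.737316, fail to reject H0.


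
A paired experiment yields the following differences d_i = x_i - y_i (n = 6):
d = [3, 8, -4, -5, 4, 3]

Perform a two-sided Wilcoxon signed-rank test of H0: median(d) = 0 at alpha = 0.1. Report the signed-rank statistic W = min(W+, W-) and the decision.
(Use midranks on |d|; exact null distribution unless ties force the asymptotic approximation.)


Step 1: Drop any zero differences (none here) and take |d_i|.
|d| = [3, 8, 4, 5, 4, 3]
Step 2: Midrank |d_i| (ties get averaged ranks).
ranks: |3|->1.5, |8|->6, |4|->3.5, |5|->5, |4|->3.5, |3|->1.5
Step 3: Attach original signs; sum ranks with positive sign and with negative sign.
W+ = 1.5 + 6 + 3.5 + 1.5 = 12.5
W- = 3.5 + 5 = 8.5
(Check: W+ + W- = 21 should equal n(n+1)/2 = 21.)
Step 4: Test statistic W = min(W+, W-) = 8.5.
Step 5: Ties in |d|, so use the tie-corrected normal approximation.
        E[W] = n(n+1)/4 = 6*7/4 = 10.5.
        Tie groups: |d|=3 (t=2), |d|=4 (t=2); sum(t^3 - t) = 12.
        Var[W] = n(n+1)(2n+1)/24 - sum(t^3-t)/48 = 546/24 - 12/48 = 22.5.
        z = (W - E[W]) / sqrt(Var[W]) = (8.5 - 10.5) / 4.7434 = -0.4216.
        Two-sided p = 2*Phi(z) = 0.673290.
Step 6: alpha = 0.1. fail to reject H0.

W+ = 12.5, W- = 8.5, W = min = 8.5, p = 0.673290, fail to reject H0.


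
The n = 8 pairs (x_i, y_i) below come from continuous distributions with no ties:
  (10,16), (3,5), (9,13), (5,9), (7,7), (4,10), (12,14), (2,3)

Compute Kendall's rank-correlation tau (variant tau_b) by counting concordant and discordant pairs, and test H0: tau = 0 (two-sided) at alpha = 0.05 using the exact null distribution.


Step 1: Enumerate the 28 unordered pairs (i,j) with i<j and classify each by sign(x_j-x_i) * sign(y_j-y_i).
  (1,2):dx=-7,dy=-11->C; (1,3):dx=-1,dy=-3->C; (1,4):dx=-5,dy=-7->C; (1,5):dx=-3,dy=-9->C
  (1,6):dx=-6,dy=-6->C; (1,7):dx=+2,dy=-2->D; (1,8):dx=-8,dy=-13->C; (2,3):dx=+6,dy=+8->C
  (2,4):dx=+2,dy=+4->C; (2,5):dx=+4,dy=+2->C; (2,6):dx=+1,dy=+5->C; (2,7):dx=+9,dy=+9->C
  (2,8):dx=-1,dy=-2->C; (3,4):dx=-4,dy=-4->C; (3,5):dx=-2,dy=-6->C; (3,6):dx=-5,dy=-3->C
  (3,7):dx=+3,dy=+1->C; (3,8):dx=-7,dy=-10->C; (4,5):dx=+2,dy=-2->D; (4,6):dx=-1,dy=+1->D
  (4,7):dx=+7,dy=+5->C; (4,8):dx=-3,dy=-6->C; (5,6):dx=-3,dy=+3->D; (5,7):dx=+5,dy=+7->C
  (5,8):dx=-5,dy=-4->C; (6,7):dx=+8,dy=+4->C; (6,8):dx=-2,dy=-7->C; (7,8):dx=-10,dy=-11->C
Step 2: C = 24, D = 4, total pairs = 28.
Step 3: tau = (C - D)/(n(n-1)/2) = (24 - 4)/28 = 0.714286.
Step 4: Exact two-sided p-value (enumerate n! = 40320 permutations of y under H0): p = 0.014137.
Step 5: alpha = 0.05. reject H0.

tau_b = 0.7143 (C=24, D=4), p = 0.014137, reject H0.


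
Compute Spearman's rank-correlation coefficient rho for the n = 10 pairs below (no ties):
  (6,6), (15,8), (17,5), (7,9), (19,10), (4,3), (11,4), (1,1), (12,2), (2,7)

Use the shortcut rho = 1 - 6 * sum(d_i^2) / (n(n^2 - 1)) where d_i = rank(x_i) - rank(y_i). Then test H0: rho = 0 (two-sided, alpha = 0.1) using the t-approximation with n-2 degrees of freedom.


Step 1: Rank x and y separately (midranks; no ties here).
rank(x): 6->4, 15->8, 17->9, 7->5, 19->10, 4->3, 11->6, 1->1, 12->7, 2->2
rank(y): 6->6, 8->8, 5->5, 9->9, 10->10, 3->3, 4->4, 1->1, 2->2, 7->7
Step 2: d_i = R_x(i) - R_y(i); compute d_i^2.
  (4-6)^2=4, (8-8)^2=0, (9-5)^2=16, (5-9)^2=16, (10-10)^2=0, (3-3)^2=0, (6-4)^2=4, (1-1)^2=0, (7-2)^2=25, (2-7)^2=25
sum(d^2) = 90.
Step 3: rho = 1 - 6*90 / (10*(10^2 - 1)) = 1 - 540/990 = 0.454545.
Step 4: Under H0, t = rho * sqrt((n-2)/(1-rho^2)) = 1.4434 ~ t(8).
Step 5: Two-sided p-value from the t-distribution with 8 df = 0.186905.
Step 6: alpha = 0.1. fail to reject H0.

rho = 0.4545, p = 0.186905, fail to reject H0 at alpha = 0.1.


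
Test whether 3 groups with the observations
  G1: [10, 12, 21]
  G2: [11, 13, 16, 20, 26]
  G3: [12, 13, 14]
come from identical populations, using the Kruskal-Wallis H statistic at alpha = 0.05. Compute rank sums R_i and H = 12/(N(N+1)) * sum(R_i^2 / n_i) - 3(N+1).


Step 1: Combine all N = 11 observations and assign midranks.
sorted (value, group, rank): (10,G1,1), (11,G2,2), (12,G1,3.5), (12,G3,3.5), (13,G2,5.5), (13,G3,5.5), (14,G3,7), (16,G2,8), (20,G2,9), (21,G1,10), (26,G2,11)
Step 2: Sum ranks within each group.
R_1 = 14.5 (n_1 = 3)
R_2 = 35.5 (n_2 = 5)
R_3 = 16 (n_3 = 3)
Step 3: H = 12/(N(N+1)) * sum(R_i^2/n_i) - 3(N+1)
     = 12/(11*12) * (14.5^2/3 + 35.5^2/5 + 16^2/3) - 3*12
     = 0.090909 * 407.467 - 36
     = 1.042424.
Step 4: Ties present; correction factor C = 1 - 12/(11^3 - 11) = 0.990909. Corrected H = 1.042424 / 0.990909 = 1.051988.
Step 5: Under H0, H ~ chi^2(2); p-value = 0.590968.
Step 6: alpha = 0.05. fail to reject H0.

H = 1.0520, df = 2, p = 0.590968, fail to reject H0.


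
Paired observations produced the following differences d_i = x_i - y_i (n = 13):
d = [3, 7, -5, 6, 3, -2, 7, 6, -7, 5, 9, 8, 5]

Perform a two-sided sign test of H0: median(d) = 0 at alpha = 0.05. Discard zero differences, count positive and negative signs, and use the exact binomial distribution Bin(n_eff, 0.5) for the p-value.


Step 1: Discard zero differences. Original n = 13; n_eff = number of nonzero differences = 13.
Nonzero differences (with sign): +3, +7, -5, +6, +3, -2, +7, +6, -7, +5, +9, +8, +5
Step 2: Count signs: positive = 10, negative = 3.
Step 3: Under H0: P(positive) = 0.5, so the number of positives S ~ Bin(13, 0.5).
Step 4: Two-sided exact p-value = sum of Bin(13,0.5) probabilities at or below the observed probability = 0.092285.
Step 5: alpha = 0.05. fail to reject H0.

n_eff = 13, pos = 10, neg = 3, p = 0.092285, fail to reject H0.


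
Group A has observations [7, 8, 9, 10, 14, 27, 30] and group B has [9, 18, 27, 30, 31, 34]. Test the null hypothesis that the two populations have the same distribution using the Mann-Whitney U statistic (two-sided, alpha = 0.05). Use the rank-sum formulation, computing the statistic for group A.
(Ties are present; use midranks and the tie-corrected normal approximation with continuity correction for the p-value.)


Step 1: Combine and sort all 13 observations; assign midranks.
sorted (value, group): (7,X), (8,X), (9,X), (9,Y), (10,X), (14,X), (18,Y), (27,X), (27,Y), (30,X), (30,Y), (31,Y), (34,Y)
ranks: 7->1, 8->2, 9->3.5, 9->3.5, 10->5, 14->6, 18->7, 27->8.5, 27->8.5, 30->10.5, 30->10.5, 31->12, 34->13
Step 2: Rank sum for X: R1 = 1 + 2 + 3.5 + 5 + 6 + 8.5 + 10.5 = 36.5.
Step 3: U_X = R1 - n1(n1+1)/2 = 36.5 - 7*8/2 = 36.5 - 28 = 8.5.
       U_Y = n1*n2 - U_X = 42 - 8.5 = 33.5.
Step 4: Ties are present, so use the tie-corrected normal approximation (with continuity correction) for the p-value.
Step 5: p-value = 0.085179; compare to alpha = 0.05. fail to reject H0.

U_X = 8.5, p = 0.085179, fail to reject H0 at alpha = 0.05.


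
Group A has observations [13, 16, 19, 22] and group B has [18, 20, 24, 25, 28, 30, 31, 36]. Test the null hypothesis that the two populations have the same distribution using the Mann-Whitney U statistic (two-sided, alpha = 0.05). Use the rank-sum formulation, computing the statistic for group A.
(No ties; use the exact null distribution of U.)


Step 1: Combine and sort all 12 observations; assign midranks.
sorted (value, group): (13,X), (16,X), (18,Y), (19,X), (20,Y), (22,X), (24,Y), (25,Y), (28,Y), (30,Y), (31,Y), (36,Y)
ranks: 13->1, 16->2, 18->3, 19->4, 20->5, 22->6, 24->7, 25->8, 28->9, 30->10, 31->11, 36->12
Step 2: Rank sum for X: R1 = 1 + 2 + 4 + 6 = 13.
Step 3: U_X = R1 - n1(n1+1)/2 = 13 - 4*5/2 = 13 - 10 = 3.
       U_Y = n1*n2 - U_X = 32 - 3 = 29.
Step 4: No ties, so the exact null distribution of U (based on enumerating the C(12,4) = 495 equally likely rank assignments) gives the two-sided p-value.
Step 5: p-value = 0.028283; compare to alpha = 0.05. reject H0.

U_X = 3, p = 0.028283, reject H0 at alpha = 0.05.


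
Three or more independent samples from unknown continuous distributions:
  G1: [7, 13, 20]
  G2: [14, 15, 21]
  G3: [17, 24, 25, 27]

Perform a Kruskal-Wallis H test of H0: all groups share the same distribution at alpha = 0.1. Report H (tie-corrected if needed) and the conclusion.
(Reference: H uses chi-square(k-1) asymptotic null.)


Step 1: Combine all N = 10 observations and assign midranks.
sorted (value, group, rank): (7,G1,1), (13,G1,2), (14,G2,3), (15,G2,4), (17,G3,5), (20,G1,6), (21,G2,7), (24,G3,8), (25,G3,9), (27,G3,10)
Step 2: Sum ranks within each group.
R_1 = 9 (n_1 = 3)
R_2 = 14 (n_2 = 3)
R_3 = 32 (n_3 = 4)
Step 3: H = 12/(N(N+1)) * sum(R_i^2/n_i) - 3(N+1)
     = 12/(10*11) * (9^2/3 + 14^2/3 + 32^2/4) - 3*11
     = 0.109091 * 348.333 - 33
     = 5.000000.
Step 4: No ties, so H is used without correction.
Step 5: Under H0, H ~ chi^2(2); p-value = 0.082085.
Step 6: alpha = 0.1. reject H0.

H = 5.0000, df = 2, p = 0.082085, reject H0.


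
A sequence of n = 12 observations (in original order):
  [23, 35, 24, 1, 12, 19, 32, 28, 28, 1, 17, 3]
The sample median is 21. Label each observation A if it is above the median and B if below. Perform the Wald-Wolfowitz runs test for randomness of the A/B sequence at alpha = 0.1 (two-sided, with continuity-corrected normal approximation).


Step 1: Compute median = 21; label A = above, B = below.
Labels in order: AAABBBAAABBB  (n_A = 6, n_B = 6)
Step 2: Count runs R = 4.
Step 3: Under H0 (random ordering), E[R] = 2*n_A*n_B/(n_A+n_B) + 1 = 2*6*6/12 + 1 = 7.0000.
        Var[R] = 2*n_A*n_B*(2*n_A*n_B - n_A - n_B) / ((n_A+n_B)^2 * (n_A+n_B-1)) = 4320/1584 = 2.7273.
        SD[R] = 1.6514.
Step 4: Continuity-corrected z = (R + 0.5 - E[R]) / SD[R] = (4 + 0.5 - 7.0000) / 1.6514 = -1.5138.
Step 5: Two-sided p-value via normal approximation = 2*(1 - Phi(|z|)) = 0.130070.
Step 6: alpha = 0.1. fail to reject H0.

R = 4, z = -1.5138, p = 0.130070, fail to reject H0.


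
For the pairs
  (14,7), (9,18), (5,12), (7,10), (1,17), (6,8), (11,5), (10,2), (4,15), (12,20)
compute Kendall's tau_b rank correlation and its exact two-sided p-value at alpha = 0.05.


Step 1: Enumerate the 45 unordered pairs (i,j) with i<j and classify each by sign(x_j-x_i) * sign(y_j-y_i).
  (1,2):dx=-5,dy=+11->D; (1,3):dx=-9,dy=+5->D; (1,4):dx=-7,dy=+3->D; (1,5):dx=-13,dy=+10->D
  (1,6):dx=-8,dy=+1->D; (1,7):dx=-3,dy=-2->C; (1,8):dx=-4,dy=-5->C; (1,9):dx=-10,dy=+8->D
  (1,10):dx=-2,dy=+13->D; (2,3):dx=-4,dy=-6->C; (2,4):dx=-2,dy=-8->C; (2,5):dx=-8,dy=-1->C
  (2,6):dx=-3,dy=-10->C; (2,7):dx=+2,dy=-13->D; (2,8):dx=+1,dy=-16->D; (2,9):dx=-5,dy=-3->C
  (2,10):dx=+3,dy=+2->C; (3,4):dx=+2,dy=-2->D; (3,5):dx=-4,dy=+5->D; (3,6):dx=+1,dy=-4->D
  (3,7):dx=+6,dy=-7->D; (3,8):dx=+5,dy=-10->D; (3,9):dx=-1,dy=+3->D; (3,10):dx=+7,dy=+8->C
  (4,5):dx=-6,dy=+7->D; (4,6):dx=-1,dy=-2->C; (4,7):dx=+4,dy=-5->D; (4,8):dx=+3,dy=-8->D
  (4,9):dx=-3,dy=+5->D; (4,10):dx=+5,dy=+10->C; (5,6):dx=+5,dy=-9->D; (5,7):dx=+10,dy=-12->D
  (5,8):dx=+9,dy=-15->D; (5,9):dx=+3,dy=-2->D; (5,10):dx=+11,dy=+3->C; (6,7):dx=+5,dy=-3->D
  (6,8):dx=+4,dy=-6->D; (6,9):dx=-2,dy=+7->D; (6,10):dx=+6,dy=+12->C; (7,8):dx=-1,dy=-3->C
  (7,9):dx=-7,dy=+10->D; (7,10):dx=+1,dy=+15->C; (8,9):dx=-6,dy=+13->D; (8,10):dx=+2,dy=+18->C
  (9,10):dx=+8,dy=+5->C
Step 2: C = 17, D = 28, total pairs = 45.
Step 3: tau = (C - D)/(n(n-1)/2) = (17 - 28)/45 = -0.244444.
Step 4: Exact two-sided p-value (enumerate n! = 3628800 permutations of y under H0): p = 0.380720.
Step 5: alpha = 0.05. fail to reject H0.

tau_b = -0.2444 (C=17, D=28), p = 0.380720, fail to reject H0.


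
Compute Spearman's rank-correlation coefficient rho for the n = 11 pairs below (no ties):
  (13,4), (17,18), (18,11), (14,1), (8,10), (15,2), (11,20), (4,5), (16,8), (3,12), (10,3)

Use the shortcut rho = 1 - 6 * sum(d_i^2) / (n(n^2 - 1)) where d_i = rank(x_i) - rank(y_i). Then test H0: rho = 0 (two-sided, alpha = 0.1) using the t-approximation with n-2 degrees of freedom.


Step 1: Rank x and y separately (midranks; no ties here).
rank(x): 13->6, 17->10, 18->11, 14->7, 8->3, 15->8, 11->5, 4->2, 16->9, 3->1, 10->4
rank(y): 4->4, 18->10, 11->8, 1->1, 10->7, 2->2, 20->11, 5->5, 8->6, 12->9, 3->3
Step 2: d_i = R_x(i) - R_y(i); compute d_i^2.
  (6-4)^2=4, (10-10)^2=0, (11-8)^2=9, (7-1)^2=36, (3-7)^2=16, (8-2)^2=36, (5-11)^2=36, (2-5)^2=9, (9-6)^2=9, (1-9)^2=64, (4-3)^2=1
sum(d^2) = 220.
Step 3: rho = 1 - 6*220 / (11*(11^2 - 1)) = 1 - 1320/1320 = 0.000000.
Step 4: Under H0, t = rho * sqrt((n-2)/(1-rho^2)) = 0.0000 ~ t(9).
Step 5: Two-sided p-value from the t-distribution with 9 df = 1.000000.
Step 6: alpha = 0.1. fail to reject H0.

rho = 0.0000, p = 1.000000, fail to reject H0 at alpha = 0.1.


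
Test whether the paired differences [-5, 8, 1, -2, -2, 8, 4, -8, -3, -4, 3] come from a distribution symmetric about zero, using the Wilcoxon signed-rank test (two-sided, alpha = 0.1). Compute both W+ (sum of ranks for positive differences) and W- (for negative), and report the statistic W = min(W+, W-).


Step 1: Drop any zero differences (none here) and take |d_i|.
|d| = [5, 8, 1, 2, 2, 8, 4, 8, 3, 4, 3]
Step 2: Midrank |d_i| (ties get averaged ranks).
ranks: |5|->8, |8|->10, |1|->1, |2|->2.5, |2|->2.5, |8|->10, |4|->6.5, |8|->10, |3|->4.5, |4|->6.5, |3|->4.5
Step 3: Attach original signs; sum ranks with positive sign and with negative sign.
W+ = 10 + 1 + 10 + 6.5 + 4.5 = 32
W- = 8 + 2.5 + 2.5 + 10 + 4.5 + 6.5 = 34
(Check: W+ + W- = 66 should equal n(n+1)/2 = 66.)
Step 4: Test statistic W = min(W+, W-) = 32.
Step 5: Ties in |d|, so use the tie-corrected normal approximation.
        E[W] = n(n+1)/4 = 11*12/4 = 33.
        Tie groups: |d|=2 (t=2), |d|=3 (t=2), |d|=4 (t=2), |d|=8 (t=3); sum(t^3 - t) = 42.
        Var[W] = n(n+1)(2n+1)/24 - sum(t^3-t)/48 = 3036/24 - 42/48 = 125.625.
        z = (W - E[W]) / sqrt(Var[W]) = (32 - 33) / 11.2083 = -0.0892.
        Two-sided p = 2*Phi(z) = 0.928907.
Step 6: alpha = 0.1. fail to reject H0.

W+ = 32, W- = 34, W = min = 32, p = 0.928907, fail to reject H0.


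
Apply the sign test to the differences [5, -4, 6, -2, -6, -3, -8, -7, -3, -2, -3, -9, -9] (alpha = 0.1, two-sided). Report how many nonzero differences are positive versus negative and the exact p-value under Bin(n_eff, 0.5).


Step 1: Discard zero differences. Original n = 13; n_eff = number of nonzero differences = 13.
Nonzero differences (with sign): +5, -4, +6, -2, -6, -3, -8, -7, -3, -2, -3, -9, -9
Step 2: Count signs: positive = 2, negative = 11.
Step 3: Under H0: P(positive) = 0.5, so the number of positives S ~ Bin(13, 0.5).
Step 4: Two-sided exact p-value = sum of Bin(13,0.5) probabilities at or below the observed probability = 0.022461.
Step 5: alpha = 0.1. reject H0.

n_eff = 13, pos = 2, neg = 11, p = 0.022461, reject H0.


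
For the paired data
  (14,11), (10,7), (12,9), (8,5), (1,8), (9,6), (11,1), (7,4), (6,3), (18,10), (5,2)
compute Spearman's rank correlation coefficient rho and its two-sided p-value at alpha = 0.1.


Step 1: Rank x and y separately (midranks; no ties here).
rank(x): 14->10, 10->7, 12->9, 8->5, 1->1, 9->6, 11->8, 7->4, 6->3, 18->11, 5->2
rank(y): 11->11, 7->7, 9->9, 5->5, 8->8, 6->6, 1->1, 4->4, 3->3, 10->10, 2->2
Step 2: d_i = R_x(i) - R_y(i); compute d_i^2.
  (10-11)^2=1, (7-7)^2=0, (9-9)^2=0, (5-5)^2=0, (1-8)^2=49, (6-6)^2=0, (8-1)^2=49, (4-4)^2=0, (3-3)^2=0, (11-10)^2=1, (2-2)^2=0
sum(d^2) = 100.
Step 3: rho = 1 - 6*100 / (11*(11^2 - 1)) = 1 - 600/1320 = 0.545455.
Step 4: Under H0, t = rho * sqrt((n-2)/(1-rho^2)) = 1.9524 ~ t(9).
Step 5: Two-sided p-value from the t-distribution with 9 df = 0.082651.
Step 6: alpha = 0.1. reject H0.

rho = 0.5455, p = 0.082651, reject H0 at alpha = 0.1.


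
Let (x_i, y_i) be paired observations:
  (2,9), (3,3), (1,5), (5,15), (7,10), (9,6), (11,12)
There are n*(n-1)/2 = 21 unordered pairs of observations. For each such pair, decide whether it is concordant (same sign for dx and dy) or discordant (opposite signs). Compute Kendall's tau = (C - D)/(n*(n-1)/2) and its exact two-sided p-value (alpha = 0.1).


Step 1: Enumerate the 21 unordered pairs (i,j) with i<j and classify each by sign(x_j-x_i) * sign(y_j-y_i).
  (1,2):dx=+1,dy=-6->D; (1,3):dx=-1,dy=-4->C; (1,4):dx=+3,dy=+6->C; (1,5):dx=+5,dy=+1->C
  (1,6):dx=+7,dy=-3->D; (1,7):dx=+9,dy=+3->C; (2,3):dx=-2,dy=+2->D; (2,4):dx=+2,dy=+12->C
  (2,5):dx=+4,dy=+7->C; (2,6):dx=+6,dy=+3->C; (2,7):dx=+8,dy=+9->C; (3,4):dx=+4,dy=+10->C
  (3,5):dx=+6,dy=+5->C; (3,6):dx=+8,dy=+1->C; (3,7):dx=+10,dy=+7->C; (4,5):dx=+2,dy=-5->D
  (4,6):dx=+4,dy=-9->D; (4,7):dx=+6,dy=-3->D; (5,6):dx=+2,dy=-4->D; (5,7):dx=+4,dy=+2->C
  (6,7):dx=+2,dy=+6->C
Step 2: C = 14, D = 7, total pairs = 21.
Step 3: tau = (C - D)/(n(n-1)/2) = (14 - 7)/21 = 0.333333.
Step 4: Exact two-sided p-value (enumerate n! = 5040 permutations of y under H0): p = 0.381349.
Step 5: alpha = 0.1. fail to reject H0.

tau_b = 0.3333 (C=14, D=7), p = 0.381349, fail to reject H0.


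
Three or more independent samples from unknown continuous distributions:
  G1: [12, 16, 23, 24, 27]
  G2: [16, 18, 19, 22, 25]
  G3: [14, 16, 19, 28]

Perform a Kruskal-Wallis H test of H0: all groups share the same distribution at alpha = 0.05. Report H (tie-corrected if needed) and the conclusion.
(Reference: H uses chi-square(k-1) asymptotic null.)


Step 1: Combine all N = 14 observations and assign midranks.
sorted (value, group, rank): (12,G1,1), (14,G3,2), (16,G1,4), (16,G2,4), (16,G3,4), (18,G2,6), (19,G2,7.5), (19,G3,7.5), (22,G2,9), (23,G1,10), (24,G1,11), (25,G2,12), (27,G1,13), (28,G3,14)
Step 2: Sum ranks within each group.
R_1 = 39 (n_1 = 5)
R_2 = 38.5 (n_2 = 5)
R_3 = 27.5 (n_3 = 4)
Step 3: H = 12/(N(N+1)) * sum(R_i^2/n_i) - 3(N+1)
     = 12/(14*15) * (39^2/5 + 38.5^2/5 + 27.5^2/4) - 3*15
     = 0.057143 * 789.712 - 45
     = 0.126429.
Step 4: Ties present; correction factor C = 1 - 30/(14^3 - 14) = 0.989011. Corrected H = 0.126429 / 0.989011 = 0.127833.
Step 5: Under H0, H ~ chi^2(2); p-value = 0.938083.
Step 6: alpha = 0.05. fail to reject H0.

H = 0.1278, df = 2, p = 0.938083, fail to reject H0.


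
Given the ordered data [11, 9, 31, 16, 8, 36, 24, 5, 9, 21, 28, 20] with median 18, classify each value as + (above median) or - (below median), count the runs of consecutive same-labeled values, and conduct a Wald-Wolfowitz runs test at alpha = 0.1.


Step 1: Compute median = 18; label A = above, B = below.
Labels in order: BBABBAABBAAA  (n_A = 6, n_B = 6)
Step 2: Count runs R = 6.
Step 3: Under H0 (random ordering), E[R] = 2*n_A*n_B/(n_A+n_B) + 1 = 2*6*6/12 + 1 = 7.0000.
        Var[R] = 2*n_A*n_B*(2*n_A*n_B - n_A - n_B) / ((n_A+n_B)^2 * (n_A+n_B-1)) = 4320/1584 = 2.7273.
        SD[R] = 1.6514.
Step 4: Continuity-corrected z = (R + 0.5 - E[R]) / SD[R] = (6 + 0.5 - 7.0000) / 1.6514 = -0.3028.
Step 5: Two-sided p-value via normal approximation = 2*(1 - Phi(|z|)) = 0.762069.
Step 6: alpha = 0.1. fail to reject H0.

R = 6, z = -0.3028, p = 0.762069, fail to reject H0.


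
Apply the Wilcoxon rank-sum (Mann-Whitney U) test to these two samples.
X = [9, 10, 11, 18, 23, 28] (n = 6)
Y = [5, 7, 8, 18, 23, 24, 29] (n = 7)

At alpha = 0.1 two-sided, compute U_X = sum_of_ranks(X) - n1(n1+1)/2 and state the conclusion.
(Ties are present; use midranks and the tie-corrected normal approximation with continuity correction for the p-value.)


Step 1: Combine and sort all 13 observations; assign midranks.
sorted (value, group): (5,Y), (7,Y), (8,Y), (9,X), (10,X), (11,X), (18,X), (18,Y), (23,X), (23,Y), (24,Y), (28,X), (29,Y)
ranks: 5->1, 7->2, 8->3, 9->4, 10->5, 11->6, 18->7.5, 18->7.5, 23->9.5, 23->9.5, 24->11, 28->12, 29->13
Step 2: Rank sum for X: R1 = 4 + 5 + 6 + 7.5 + 9.5 + 12 = 44.
Step 3: U_X = R1 - n1(n1+1)/2 = 44 - 6*7/2 = 44 - 21 = 23.
       U_Y = n1*n2 - U_X = 42 - 23 = 19.
Step 4: Ties are present, so use the tie-corrected normal approximation (with continuity correction) for the p-value.
Step 5: p-value = 0.829863; compare to alpha = 0.1. fail to reject H0.

U_X = 23, p = 0.829863, fail to reject H0 at alpha = 0.1.


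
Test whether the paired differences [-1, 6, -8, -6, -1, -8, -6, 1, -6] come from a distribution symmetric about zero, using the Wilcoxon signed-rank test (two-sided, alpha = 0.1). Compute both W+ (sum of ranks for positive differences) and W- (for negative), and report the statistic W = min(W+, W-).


Step 1: Drop any zero differences (none here) and take |d_i|.
|d| = [1, 6, 8, 6, 1, 8, 6, 1, 6]
Step 2: Midrank |d_i| (ties get averaged ranks).
ranks: |1|->2, |6|->5.5, |8|->8.5, |6|->5.5, |1|->2, |8|->8.5, |6|->5.5, |1|->2, |6|->5.5
Step 3: Attach original signs; sum ranks with positive sign and with negative sign.
W+ = 5.5 + 2 = 7.5
W- = 2 + 8.5 + 5.5 + 2 + 8.5 + 5.5 + 5.5 = 37.5
(Check: W+ + W- = 45 should equal n(n+1)/2 = 45.)
Step 4: Test statistic W = min(W+, W-) = 7.5.
Step 5: Ties in |d|, so use the tie-corrected normal approximation.
        E[W] = n(n+1)/4 = 9*10/4 = 22.5.
        Tie groups: |d|=1 (t=3), |d|=6 (t=4), |d|=8 (t=2); sum(t^3 - t) = 90.
        Var[W] = n(n+1)(2n+1)/24 - sum(t^3-t)/48 = 1710/24 - 90/48 = 69.375.
        z = (W - E[W]) / sqrt(Var[W]) = (7.5 - 22.5) / 8.3292 = -1.8009.
        Two-sided p = 2*Phi(z) = 0.071719.
Step 6: alpha = 0.1. reject H0.

W+ = 7.5, W- = 37.5, W = min = 7.5, p = 0.071719, reject H0.


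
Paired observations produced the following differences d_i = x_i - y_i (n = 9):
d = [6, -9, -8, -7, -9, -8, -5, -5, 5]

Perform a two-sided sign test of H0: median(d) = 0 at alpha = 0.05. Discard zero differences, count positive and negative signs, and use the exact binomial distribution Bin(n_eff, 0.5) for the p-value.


Step 1: Discard zero differences. Original n = 9; n_eff = number of nonzero differences = 9.
Nonzero differences (with sign): +6, -9, -8, -7, -9, -8, -5, -5, +5
Step 2: Count signs: positive = 2, negative = 7.
Step 3: Under H0: P(positive) = 0.5, so the number of positives S ~ Bin(9, 0.5).
Step 4: Two-sided exact p-value = sum of Bin(9,0.5) probabilities at or below the observed probability = 0.179688.
Step 5: alpha = 0.05. fail to reject H0.

n_eff = 9, pos = 2, neg = 7, p = 0.179688, fail to reject H0.


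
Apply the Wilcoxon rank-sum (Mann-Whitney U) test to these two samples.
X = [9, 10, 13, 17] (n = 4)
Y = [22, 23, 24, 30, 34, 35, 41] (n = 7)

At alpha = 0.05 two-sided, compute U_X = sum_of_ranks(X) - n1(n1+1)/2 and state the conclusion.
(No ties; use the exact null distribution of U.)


Step 1: Combine and sort all 11 observations; assign midranks.
sorted (value, group): (9,X), (10,X), (13,X), (17,X), (22,Y), (23,Y), (24,Y), (30,Y), (34,Y), (35,Y), (41,Y)
ranks: 9->1, 10->2, 13->3, 17->4, 22->5, 23->6, 24->7, 30->8, 34->9, 35->10, 41->11
Step 2: Rank sum for X: R1 = 1 + 2 + 3 + 4 = 10.
Step 3: U_X = R1 - n1(n1+1)/2 = 10 - 4*5/2 = 10 - 10 = 0.
       U_Y = n1*n2 - U_X = 28 - 0 = 28.
Step 4: No ties, so the exact null distribution of U (based on enumerating the C(11,4) = 330 equally likely rank assignments) gives the two-sided p-value.
Step 5: p-value = 0.006061; compare to alpha = 0.05. reject H0.

U_X = 0, p = 0.006061, reject H0 at alpha = 0.05.


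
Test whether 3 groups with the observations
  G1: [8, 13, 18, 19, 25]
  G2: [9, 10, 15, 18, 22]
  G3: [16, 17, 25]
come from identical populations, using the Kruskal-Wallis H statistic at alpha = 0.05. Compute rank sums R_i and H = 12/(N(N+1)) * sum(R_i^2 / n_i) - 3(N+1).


Step 1: Combine all N = 13 observations and assign midranks.
sorted (value, group, rank): (8,G1,1), (9,G2,2), (10,G2,3), (13,G1,4), (15,G2,5), (16,G3,6), (17,G3,7), (18,G1,8.5), (18,G2,8.5), (19,G1,10), (22,G2,11), (25,G1,12.5), (25,G3,12.5)
Step 2: Sum ranks within each group.
R_1 = 36 (n_1 = 5)
R_2 = 29.5 (n_2 = 5)
R_3 = 25.5 (n_3 = 3)
Step 3: H = 12/(N(N+1)) * sum(R_i^2/n_i) - 3(N+1)
     = 12/(13*14) * (36^2/5 + 29.5^2/5 + 25.5^2/3) - 3*14
     = 0.065934 * 650 - 42
     = 0.857143.
Step 4: Ties present; correction factor C = 1 - 12/(13^3 - 13) = 0.994505. Corrected H = 0.857143 / 0.994505 = 0.861878.
Step 5: Under H0, H ~ chi^2(2); p-value = 0.649898.
Step 6: alpha = 0.05. fail to reject H0.

H = 0.8619, df = 2, p = 0.649898, fail to reject H0.


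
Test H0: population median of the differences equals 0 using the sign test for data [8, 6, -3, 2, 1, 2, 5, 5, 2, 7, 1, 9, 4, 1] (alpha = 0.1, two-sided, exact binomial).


Step 1: Discard zero differences. Original n = 14; n_eff = number of nonzero differences = 14.
Nonzero differences (with sign): +8, +6, -3, +2, +1, +2, +5, +5, +2, +7, +1, +9, +4, +1
Step 2: Count signs: positive = 13, negative = 1.
Step 3: Under H0: P(positive) = 0.5, so the number of positives S ~ Bin(14, 0.5).
Step 4: Two-sided exact p-value = sum of Bin(14,0.5) probabilities at or below the observed probability = 0.001831.
Step 5: alpha = 0.1. reject H0.

n_eff = 14, pos = 13, neg = 1, p = 0.001831, reject H0.


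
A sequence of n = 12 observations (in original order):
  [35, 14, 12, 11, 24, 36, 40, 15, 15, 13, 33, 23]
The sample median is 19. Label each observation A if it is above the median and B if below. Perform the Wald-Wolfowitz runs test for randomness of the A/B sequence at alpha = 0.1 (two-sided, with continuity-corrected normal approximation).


Step 1: Compute median = 19; label A = above, B = below.
Labels in order: ABBBAAABBBAA  (n_A = 6, n_B = 6)
Step 2: Count runs R = 5.
Step 3: Under H0 (random ordering), E[R] = 2*n_A*n_B/(n_A+n_B) + 1 = 2*6*6/12 + 1 = 7.0000.
        Var[R] = 2*n_A*n_B*(2*n_A*n_B - n_A - n_B) / ((n_A+n_B)^2 * (n_A+n_B-1)) = 4320/1584 = 2.7273.
        SD[R] = 1.6514.
Step 4: Continuity-corrected z = (R + 0.5 - E[R]) / SD[R] = (5 + 0.5 - 7.0000) / 1.6514 = -0.9083.
Step 5: Two-sided p-value via normal approximation = 2*(1 - Phi(|z|)) = 0.363722.
Step 6: alpha = 0.1. fail to reject H0.

R = 5, z = -0.9083, p = 0.363722, fail to reject H0.


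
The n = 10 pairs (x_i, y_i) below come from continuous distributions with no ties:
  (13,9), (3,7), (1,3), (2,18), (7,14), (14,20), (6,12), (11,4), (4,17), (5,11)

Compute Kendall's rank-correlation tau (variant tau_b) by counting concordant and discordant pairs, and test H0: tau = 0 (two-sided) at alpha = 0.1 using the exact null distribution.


Step 1: Enumerate the 45 unordered pairs (i,j) with i<j and classify each by sign(x_j-x_i) * sign(y_j-y_i).
  (1,2):dx=-10,dy=-2->C; (1,3):dx=-12,dy=-6->C; (1,4):dx=-11,dy=+9->D; (1,5):dx=-6,dy=+5->D
  (1,6):dx=+1,dy=+11->C; (1,7):dx=-7,dy=+3->D; (1,8):dx=-2,dy=-5->C; (1,9):dx=-9,dy=+8->D
  (1,10):dx=-8,dy=+2->D; (2,3):dx=-2,dy=-4->C; (2,4):dx=-1,dy=+11->D; (2,5):dx=+4,dy=+7->C
  (2,6):dx=+11,dy=+13->C; (2,7):dx=+3,dy=+5->C; (2,8):dx=+8,dy=-3->D; (2,9):dx=+1,dy=+10->C
  (2,10):dx=+2,dy=+4->C; (3,4):dx=+1,dy=+15->C; (3,5):dx=+6,dy=+11->C; (3,6):dx=+13,dy=+17->C
  (3,7):dx=+5,dy=+9->C; (3,8):dx=+10,dy=+1->C; (3,9):dx=+3,dy=+14->C; (3,10):dx=+4,dy=+8->C
  (4,5):dx=+5,dy=-4->D; (4,6):dx=+12,dy=+2->C; (4,7):dx=+4,dy=-6->D; (4,8):dx=+9,dy=-14->D
  (4,9):dx=+2,dy=-1->D; (4,10):dx=+3,dy=-7->D; (5,6):dx=+7,dy=+6->C; (5,7):dx=-1,dy=-2->C
  (5,8):dx=+4,dy=-10->D; (5,9):dx=-3,dy=+3->D; (5,10):dx=-2,dy=-3->C; (6,7):dx=-8,dy=-8->C
  (6,8):dx=-3,dy=-16->C; (6,9):dx=-10,dy=-3->C; (6,10):dx=-9,dy=-9->C; (7,8):dx=+5,dy=-8->D
  (7,9):dx=-2,dy=+5->D; (7,10):dx=-1,dy=-1->C; (8,9):dx=-7,dy=+13->D; (8,10):dx=-6,dy=+7->D
  (9,10):dx=+1,dy=-6->D
Step 2: C = 26, D = 19, total pairs = 45.
Step 3: tau = (C - D)/(n(n-1)/2) = (26 - 19)/45 = 0.155556.
Step 4: Exact two-sided p-value (enumerate n! = 3628800 permutations of y under H0): p = 0.600654.
Step 5: alpha = 0.1. fail to reject H0.

tau_b = 0.1556 (C=26, D=19), p = 0.600654, fail to reject H0.


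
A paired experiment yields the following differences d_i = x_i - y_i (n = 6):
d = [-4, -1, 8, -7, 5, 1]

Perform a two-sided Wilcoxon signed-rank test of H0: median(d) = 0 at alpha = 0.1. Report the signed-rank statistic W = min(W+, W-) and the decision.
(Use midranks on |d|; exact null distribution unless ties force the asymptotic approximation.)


Step 1: Drop any zero differences (none here) and take |d_i|.
|d| = [4, 1, 8, 7, 5, 1]
Step 2: Midrank |d_i| (ties get averaged ranks).
ranks: |4|->3, |1|->1.5, |8|->6, |7|->5, |5|->4, |1|->1.5
Step 3: Attach original signs; sum ranks with positive sign and with negative sign.
W+ = 6 + 4 + 1.5 = 11.5
W- = 3 + 1.5 + 5 = 9.5
(Check: W+ + W- = 21 should equal n(n+1)/2 = 21.)
Step 4: Test statistic W = min(W+, W-) = 9.5.
Step 5: Ties in |d|, so use the tie-corrected normal approximation.
        E[W] = n(n+1)/4 = 6*7/4 = 10.5.
        Tie groups: |d|=1 (t=2); sum(t^3 - t) = 6.
        Var[W] = n(n+1)(2n+1)/24 - sum(t^3-t)/48 = 546/24 - 6/48 = 22.625.
        z = (W - E[W]) / sqrt(Var[W]) = (9.5 - 10.5) / 4.7566 = -0.2102.
        Two-sided p = 2*Phi(z) = 0.833484.
Step 6: alpha = 0.1. fail to reject H0.

W+ = 11.5, W- = 9.5, W = min = 9.5, p = 0.833484, fail to reject H0.


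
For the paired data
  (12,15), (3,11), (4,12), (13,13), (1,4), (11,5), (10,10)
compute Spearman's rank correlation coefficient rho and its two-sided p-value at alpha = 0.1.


Step 1: Rank x and y separately (midranks; no ties here).
rank(x): 12->6, 3->2, 4->3, 13->7, 1->1, 11->5, 10->4
rank(y): 15->7, 11->4, 12->5, 13->6, 4->1, 5->2, 10->3
Step 2: d_i = R_x(i) - R_y(i); compute d_i^2.
  (6-7)^2=1, (2-4)^2=4, (3-5)^2=4, (7-6)^2=1, (1-1)^2=0, (5-2)^2=9, (4-3)^2=1
sum(d^2) = 20.
Step 3: rho = 1 - 6*20 / (7*(7^2 - 1)) = 1 - 120/336 = 0.642857.
Step 4: Under H0, t = rho * sqrt((n-2)/(1-rho^2)) = 1.8766 ~ t(5).
Step 5: Two-sided p-value from the t-distribution with 5 df = 0.119392.
Step 6: alpha = 0.1. fail to reject H0.

rho = 0.6429, p = 0.119392, fail to reject H0 at alpha = 0.1.


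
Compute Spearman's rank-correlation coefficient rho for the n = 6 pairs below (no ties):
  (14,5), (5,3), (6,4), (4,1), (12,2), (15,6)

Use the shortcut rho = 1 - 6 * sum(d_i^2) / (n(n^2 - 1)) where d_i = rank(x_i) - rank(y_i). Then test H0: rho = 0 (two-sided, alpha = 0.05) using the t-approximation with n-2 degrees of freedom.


Step 1: Rank x and y separately (midranks; no ties here).
rank(x): 14->5, 5->2, 6->3, 4->1, 12->4, 15->6
rank(y): 5->5, 3->3, 4->4, 1->1, 2->2, 6->6
Step 2: d_i = R_x(i) - R_y(i); compute d_i^2.
  (5-5)^2=0, (2-3)^2=1, (3-4)^2=1, (1-1)^2=0, (4-2)^2=4, (6-6)^2=0
sum(d^2) = 6.
Step 3: rho = 1 - 6*6 / (6*(6^2 - 1)) = 1 - 36/210 = 0.828571.
Step 4: Under H0, t = rho * sqrt((n-2)/(1-rho^2)) = 2.9598 ~ t(4).
Step 5: Two-sided p-value from the t-distribution with 4 df = 0.041563.
Step 6: alpha = 0.05. reject H0.

rho = 0.8286, p = 0.041563, reject H0 at alpha = 0.05.
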